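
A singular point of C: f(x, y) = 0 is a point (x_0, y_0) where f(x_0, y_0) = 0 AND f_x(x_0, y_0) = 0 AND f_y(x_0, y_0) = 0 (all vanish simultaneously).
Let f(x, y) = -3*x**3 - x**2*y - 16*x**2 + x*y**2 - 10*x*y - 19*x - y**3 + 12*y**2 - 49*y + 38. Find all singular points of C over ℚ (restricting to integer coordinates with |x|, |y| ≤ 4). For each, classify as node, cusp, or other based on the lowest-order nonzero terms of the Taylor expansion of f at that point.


Singular points: {(-2, 3)}; classification: node.

Compute partial derivatives:
  f_x = -9*x**2 - 2*x*y - 32*x + y**2 - 10*y - 19.
  f_y = -x**2 + 2*x*y - 10*x - 3*y**2 + 24*y - 49.
Scan x_0 ∈ {−4, ..., 4}. For each x_0, f_y(x_0, y) is a polynomial in y; find its integer roots y ∈ {−4, ..., 4}, then test f_x and f at those candidates.
  x = -4: f_y(-4, y) = -3*y**2 + 16*y - 25; no integer root y with |y| ≤ 4.
  x = -3: f_y(-3, y) = -3*y**2 + 18*y - 28; no integer root y with |y| ≤ 4.
  x = -2: f_y(-2, y) = -3*y**2 + 20*y - 33; vanishes at y ∈ {3}. (-2, 3): f_x = 0, f = 0 — SINGULAR.
  x = -1: f_y(-1, y) = -3*y**2 + 22*y - 40; vanishes at y ∈ {4}. (-1, 4): f_x = -12 ≠ 0.
  x = 0: f_y(0, y) = -3*y**2 + 24*y - 49; no integer root y with |y| ≤ 4.
  x = 1: f_y(1, y) = -3*y**2 + 26*y - 60; no integer root y with |y| ≤ 4.
  x = 2: f_y(2, y) = -3*y**2 + 28*y - 73; no integer root y with |y| ≤ 4.
  x = 3: f_y(3, y) = -3*y**2 + 30*y - 88; no integer root y with |y| ≤ 4.
  x = 4: f_y(4, y) = -3*y**2 + 32*y - 105; no integer root y with |y| ≤ 4.
Only singular point on the grid: (-2, 3).
Classify: substitute x = -2 + u, y = 3 + v and expand: f = -3*u**3 - u**2*v - u**2 + u*v**2 - v**3 + v**2.
No constant or linear terms (consistent with a singular point). Quadratic part: -u**2 + v**2. Cubic part: -3*u**3 - u**2*v + u*v**2 - v**3.
The quadratic part v**2 - u**2 = (v − u)(v + u) splits into two distinct linear factors, so there are two distinct tangent lines y − 3 = ±(x − -2) — this is a node (ordinary double point).
Classification: node.


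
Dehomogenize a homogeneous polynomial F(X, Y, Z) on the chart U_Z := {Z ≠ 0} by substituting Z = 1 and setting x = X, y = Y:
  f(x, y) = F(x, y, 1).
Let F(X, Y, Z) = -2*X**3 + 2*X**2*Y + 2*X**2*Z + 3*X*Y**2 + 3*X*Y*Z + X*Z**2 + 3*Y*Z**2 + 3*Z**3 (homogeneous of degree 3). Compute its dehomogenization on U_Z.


f(x, y) = -2*x**3 + 2*x**2*y + 2*x**2 + 3*x*y**2 + 3*x*y + x + 3*y + 3

On U_Z we set Z = 1. Each monomial c·X^i·Y^j·Z^k in F becomes c·x^i·y^j·1^k = c·x^i·y^j.
Substituting Z = 1: F(X, Y, 1) = -2*x**3 + 2*x**2*y + 2*x**2 + 3*x*y**2 + 3*x*y + x + 3*y + 3.
Note: deg(f) ≤ deg(F) = 3; strict inequality happens when F is divisible by Z (lost terms).


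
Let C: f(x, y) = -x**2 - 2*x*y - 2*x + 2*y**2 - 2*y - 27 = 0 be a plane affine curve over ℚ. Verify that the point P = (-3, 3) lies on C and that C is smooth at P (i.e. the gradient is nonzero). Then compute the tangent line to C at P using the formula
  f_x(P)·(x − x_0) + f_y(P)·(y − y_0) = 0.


Tangent line at P: -2*x + 16*y - 54 = 0.

Step 1: f(-3, 3) = 0, so P lies on C.
Step 2: partial derivatives
  f_x(x, y) = -2*x - 2*y - 2, f_y(x, y) = -2*x + 4*y - 2.
  f_x(P) = -2, f_y(P) = 16 (gradient nonzero, so P is smooth).
Step 3: tangent line at P: -2·(x − -3) + 16·(y − 3) = 0.
Expanding: -2*x + 16*y - 54 = 0.


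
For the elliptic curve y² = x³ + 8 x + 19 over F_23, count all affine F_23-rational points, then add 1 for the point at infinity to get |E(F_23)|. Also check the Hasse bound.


Affine points = {(3, 1), (3, 22), (4, 0), (5, 0), (7, 2), (7, 21), (10, 8), (10, 15), (11, 9), (11, 14), (12, 7), (12, 16), (14, 0), (15, 8), (15, 15), (17, 10), (17, 13), (21, 8), (21, 15)}; affine count = 19; |E(F_23)| = 20.

Discriminant check: Δ ∝ 4a³ + 27b² = 4·8³ + 27·19² = 4·512 + 27·361 ≡ 19 (mod 23). Nonzero ⇒ E is nonsingular.
For each x ∈ F_23, compute rhs = x³ + 8·x + 19 mod 23, then count y ∈ F_23 with y² ≡ rhs.
  x = 0: rhs = 19, matching y values: none (0 points).
  x = 1: rhs = 5, matching y values: none (0 points).
  x = 2: rhs = 20, matching y values: none (0 points).
  x = 3: rhs = 1, matching y values: 1, 22 (2 points).
  x = 4: rhs = 0, matching y values: 0 (1 points).
  x = 5: rhs = 0, matching y values: 0 (1 points).
  x = 6: rhs = 7, matching y values: none (0 points).
  x = 7: rhs = 4, matching y values: 2, 21 (2 points).
  x = 8: rhs = 20, matching y values: none (0 points).
  x = 9: rhs = 15, matching y values: none (0 points).
  x = 10: rhs = 18, matching y values: 8, 15 (2 points).
  x = 11: rhs = 12, matching y values: 9, 14 (2 points).
  x = 12: rhs = 3, matching y values: 7, 16 (2 points).
  x = 13: rhs = 20, matching y values: none (0 points).
  x = 14: rhs = 0, matching y values: 0 (1 points).
  x = 15: rhs = 18, matching y values: 8, 15 (2 points).
  x = 16: rhs = 11, matching y values: none (0 points).
  x = 17: rhs = 8, matching y values: 10, 13 (2 points).
  x = 18: rhs = 15, matching y values: none (0 points).
  x = 19: rhs = 15, matching y values: none (0 points).
  x = 20: rhs = 14, matching y values: none (0 points).
  x = 21: rhs = 18, matching y values: 8, 15 (2 points).
  x = 22: rhs = 10, matching y values: none (0 points).
Total affine count: 19.
Full point count |E(F_23)| = 19 + 1 = 20.
Hasse bound: |20 − (23+1)| = |-4| = 4 ≤ 2√23 ≈ 9.5917 ✓.


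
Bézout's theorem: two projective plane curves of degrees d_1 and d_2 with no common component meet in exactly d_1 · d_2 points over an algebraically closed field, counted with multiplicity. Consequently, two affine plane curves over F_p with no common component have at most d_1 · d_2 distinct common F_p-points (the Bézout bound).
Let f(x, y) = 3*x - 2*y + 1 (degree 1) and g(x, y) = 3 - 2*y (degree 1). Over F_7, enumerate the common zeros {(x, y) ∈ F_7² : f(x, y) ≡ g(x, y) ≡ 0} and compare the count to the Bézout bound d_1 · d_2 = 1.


Common zeros: {(3, 5)}; count = 1; Bézout bound = 1.

deg(f) = 1, deg(g) = 1, so Bézout bound = 1.
Scan x ∈ F_7. For each x, list the y ∈ F_7 with f(x, y) ≡ 0 and those with g(x, y) ≡ 0 (mod 7); the common zeros in that column are the intersection.
  x = 0: f ≡ 0 at y ∈ {4}; g ≡ 0 at y ∈ {5}; common: ∅.
  x = 1: f ≡ 0 at y ∈ {2}; g ≡ 0 at y ∈ {5}; common: ∅.
  x = 2: f ≡ 0 at y ∈ {0}; g ≡ 0 at y ∈ {5}; common: ∅.
  x = 3: f ≡ 0 at y ∈ {5}; g ≡ 0 at y ∈ {5}; common: {5}.
  x = 4: f ≡ 0 at y ∈ {3}; g ≡ 0 at y ∈ {5}; common: ∅.
  x = 5: f ≡ 0 at y ∈ {1}; g ≡ 0 at y ∈ {5}; common: ∅.
  x = 6: f ≡ 0 at y ∈ {6}; g ≡ 0 at y ∈ {5}; common: ∅.
Collecting: common zeros = {(3, 5)}, so the count is 1.
Comparison with the Bézout bound: 1 ≤ 1 = deg(f)·deg(g), as expected for curves with no common component (the bound is attained).


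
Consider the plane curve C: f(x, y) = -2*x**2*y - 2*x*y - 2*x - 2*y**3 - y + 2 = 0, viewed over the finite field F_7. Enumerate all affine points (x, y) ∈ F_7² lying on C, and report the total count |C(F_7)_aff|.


Affine F_7-points: {(1, 0), (1, 1), (1, 6), (2, 4), (3, 2), (3, 3), (4, 1), (5, 3), (6, 2), (6, 6)}; count = 10.

For each of the 49 pairs (x, y) ∈ F_7², evaluate f(x, y) mod 7. Record the zeros.
  x = 0: [0↦2, 1↦6, 2↦5, 3↦1, 4↦3, 5↦6, 6↦5]  zeros at y ∈ ∅
  x = 1: [0↦0, 1↦0, 2↦2, 3↦1, 4↦6, 5↦5, 6↦0]  zeros at y ∈ {0, 1, 6}
  x = 2: [0↦5, 1↦4, 2↦5, 3↦3, 4↦0, 5↦5, 6↦6]  zeros at y ∈ {4}
  x = 3: [0↦3, 1↦4, 2↦0, 3↦0, 4↦6, 5↦6, 6↦2]  zeros at y ∈ {2, 3}
  x = 4: [0↦1, 1↦0, 2↦1, 3↦6, 4↦3, 5↦1, 6↦2]  zeros at y ∈ {1}
  x = 5: [0↦6, 1↦6, 2↦1, 3↦0, 4↦5, 5↦4, 6↦6]  zeros at y ∈ {3}
  x = 6: [0↦4, 1↦1, 2↦0, 3↦3, 4↦5, 5↦1, 6↦0]  zeros at y ∈ {2, 6}
Collecting zeros: affine points = {(1, 0), (1, 1), (1, 6), (2, 4), (3, 2), (3, 3), (4, 1), (5, 3), (6, 2), (6, 6)}.
Total count |C(F_7)_aff| = 10.


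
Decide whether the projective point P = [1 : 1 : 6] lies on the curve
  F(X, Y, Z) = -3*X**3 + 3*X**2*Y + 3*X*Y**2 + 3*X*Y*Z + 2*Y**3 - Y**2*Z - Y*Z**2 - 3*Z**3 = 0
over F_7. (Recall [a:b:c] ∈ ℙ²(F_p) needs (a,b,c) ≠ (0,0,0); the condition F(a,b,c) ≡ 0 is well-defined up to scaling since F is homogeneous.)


F(1,1,6) ≡ 5 (mod 7); P is NOT on the curve.

Evaluate F(1, 1, 6) term-by-term (mod 7).
  -3*X**3 ↦ -3·1·1·1 = -3
  3*X**2*Y ↦ 3·1·1·1 = 3
  3*X*Y**2 ↦ 3·1·1·1 = 3
  3*X*Y*Z ↦ 3·1·1·6 = 18
  2*Y**3 ↦ 2·1·1·1 = 2
  -Y**2*Z ↦ -1·1·1·6 = -6
  -Y*Z**2 ↦ -1·1·1·36 = -36
  -3*Z**3 ↦ -3·1·1·216 = -648
Sum: F(1, 1, 6) = (-3) + (3) + (3) + (18) + (2) + (-6) + (-36) + (-648) = -667.
Reducing mod 7: -667 ≡ 5 (mod 7).
Since F(a, b, c) ≡ 5 ≠ 0 (mod 7), P does NOT lie on the curve.


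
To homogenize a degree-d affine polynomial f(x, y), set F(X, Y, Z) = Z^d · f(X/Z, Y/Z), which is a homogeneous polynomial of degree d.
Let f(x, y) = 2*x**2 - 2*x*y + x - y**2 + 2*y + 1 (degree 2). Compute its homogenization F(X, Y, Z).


F(X, Y, Z) = 2*X**2 - 2*X*Y + X*Z - Y**2 + 2*Y*Z + Z**2

deg(f) = 2.
Substitute x = X/Z, y = Y/Z into f, then multiply by Z^2.
  monomial 2·x^2·y^0 ↦ 2·X^2·Y^0·Z^0.
  monomial -2·x^1·y^1 ↦ -2·X^1·Y^1·Z^0.
  monomial 1·x^1·y^0 ↦ 1·X^1·Y^0·Z^1.
  monomial -1·x^0·y^2 ↦ -1·X^0·Y^2·Z^0.
  monomial 2·x^0·y^1 ↦ 2·X^0·Y^1·Z^1.
  monomial 1·x^0·y^0 ↦ 1·X^0·Y^0·Z^2.
Collecting: F(X, Y, Z) = 2*X**2 - 2*X*Y + X*Z - Y**2 + 2*Y*Z + Z**2.


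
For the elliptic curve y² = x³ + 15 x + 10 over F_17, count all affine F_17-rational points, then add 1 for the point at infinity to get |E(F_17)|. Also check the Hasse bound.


Affine points = {(1, 3), (1, 14), (4, 7), (4, 10), (7, 4), (7, 13), (8, 8), (8, 9), (10, 2), (10, 15)}; affine count = 10; |E(F_17)| = 11.

Discriminant check: Δ ∝ 4a³ + 27b² = 4·15³ + 27·10² = 4·3375 + 27·100 ≡ 16 (mod 17). Nonzero ⇒ E is nonsingular.
For each x ∈ F_17, compute rhs = x³ + 15·x + 10 mod 17, then count y ∈ F_17 with y² ≡ rhs.
  x = 0: rhs = 10, matching y values: none (0 points).
  x = 1: rhs = 9, matching y values: 3, 14 (2 points).
  x = 2: rhs = 14, matching y values: none (0 points).
  x = 3: rhs = 14, matching y values: none (0 points).
  x = 4: rhs = 15, matching y values: 7, 10 (2 points).
  x = 5: rhs = 6, matching y values: none (0 points).
  x = 6: rhs = 10, matching y values: none (0 points).
  x = 7: rhs = 16, matching y values: 4, 13 (2 points).
  x = 8: rhs = 13, matching y values: 8, 9 (2 points).
  x = 9: rhs = 7, matching y values: none (0 points).
  x = 10: rhs = 4, matching y values: 2, 15 (2 points).
  x = 11: rhs = 10, matching y values: none (0 points).
  x = 12: rhs = 14, matching y values: none (0 points).
  x = 13: rhs = 5, matching y values: none (0 points).
  x = 14: rhs = 6, matching y values: none (0 points).
  x = 15: rhs = 6, matching y values: none (0 points).
  x = 16: rhs = 11, matching y values: none (0 points).
Total affine count: 10.
Full point count |E(F_17)| = 10 + 1 = 11.
Hasse bound: |11 − (17+1)| = |-7| = 7 ≤ 2√17 ≈ 8.2462 ✓.


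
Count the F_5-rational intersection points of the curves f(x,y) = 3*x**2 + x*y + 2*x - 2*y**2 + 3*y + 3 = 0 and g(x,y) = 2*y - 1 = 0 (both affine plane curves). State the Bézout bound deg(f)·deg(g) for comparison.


Common zeros: ∅; count = 0; Bézout bound = 2.

deg(f) = 2, deg(g) = 1, so Bézout bound = 2.
Scan x ∈ F_5. For each x, list the y ∈ F_5 with f(x, y) ≡ 0 and those with g(x, y) ≡ 0 (mod 5); the common zeros in that column are the intersection.
  x = 0: f ≡ 0 at y ∈ ∅; g ≡ 0 at y ∈ {3}; common: ∅.
  x = 1: f ≡ 0 at y ∈ {1}; g ≡ 0 at y ∈ {3}; common: ∅.
  x = 2: f ≡ 0 at y ∈ ∅; g ≡ 0 at y ∈ {3}; common: ∅.
  x = 3: f ≡ 0 at y ∈ {1, 2}; g ≡ 0 at y ∈ {3}; common: ∅.
  x = 4: f ≡ 0 at y ∈ {2, 4}; g ≡ 0 at y ∈ {3}; common: ∅.
Collecting: common zeros = ∅, so the count is 0.
Comparison with the Bézout bound: 0 ≤ 2 = deg(f)·deg(g), as expected for curves with no common component (the affine F_5-count falls short of the bound because intersections may lie at infinity, over extension fields, or carry multiplicity).


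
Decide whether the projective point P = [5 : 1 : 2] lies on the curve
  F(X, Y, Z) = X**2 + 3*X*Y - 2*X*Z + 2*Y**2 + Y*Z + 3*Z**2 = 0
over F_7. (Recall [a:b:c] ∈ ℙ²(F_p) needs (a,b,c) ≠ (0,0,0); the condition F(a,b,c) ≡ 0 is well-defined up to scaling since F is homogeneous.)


F(5,1,2) ≡ 1 (mod 7); P is NOT on the curve.

Evaluate F(5, 1, 2) term-by-term (mod 7).
  X**2 ↦ 1·25·1·1 = 25
  3*X*Y ↦ 3·5·1·1 = 15
  -2*X*Z ↦ -2·5·1·2 = -20
  2*Y**2 ↦ 2·1·1·1 = 2
  Y*Z ↦ 1·1·1·2 = 2
  3*Z**2 ↦ 3·1·1·4 = 12
Sum: F(5, 1, 2) = (25) + (15) + (-20) + (2) + (2) + (12) = 36.
Reducing mod 7: 36 ≡ 1 (mod 7).
Since F(a, b, c) ≡ 1 ≠ 0 (mod 7), P does NOT lie on the curve.


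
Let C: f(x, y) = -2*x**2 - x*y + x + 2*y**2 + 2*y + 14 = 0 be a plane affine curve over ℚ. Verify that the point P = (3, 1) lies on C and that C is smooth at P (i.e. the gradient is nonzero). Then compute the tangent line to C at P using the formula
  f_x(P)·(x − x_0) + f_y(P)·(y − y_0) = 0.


Tangent line at P: -12*x + 3*y + 33 = 0.

Step 1: f(3, 1) = 0, so P lies on C.
Step 2: partial derivatives
  f_x(x, y) = -4*x - y + 1, f_y(x, y) = -x + 4*y + 2.
  f_x(P) = -12, f_y(P) = 3 (gradient nonzero, so P is smooth).
Step 3: tangent line at P: -12·(x − 3) + 3·(y − 1) = 0.
Expanding: -12*x + 3*y + 33 = 0.


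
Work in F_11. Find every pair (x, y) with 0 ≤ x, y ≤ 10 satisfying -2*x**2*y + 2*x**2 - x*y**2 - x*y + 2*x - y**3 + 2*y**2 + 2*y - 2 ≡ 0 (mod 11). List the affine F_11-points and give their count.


Affine F_11-points: {(3, 0), (5, 5), (5, 7), (6, 3), (7, 0), (7, 7), (7, 10), (8, 3), (8, 5), (8, 8), (9, 8), (9, 10)}; count = 12.

For each of the 121 pairs (x, y) ∈ F_11², evaluate f(x, y) mod 11. Record the zeros.
  x = 0: [0↦9, 1↦1, 2↦2, 3↦6, 4↦7, 5↦10, 6↦9, 7↦9, 8↦4, 9↦10, 10↦10]  zeros at y ∈ ∅
  x = 1: [0↦2, 1↦1, 2↦7, 3↦3, 4↦5, 5↦7, 6↦3, 7↦9, 8↦8, 9↦5, 10↦5]  zeros at y ∈ ∅
  x = 2: [0↦10, 1↦1, 2↦8, 3↦3, 4↦2, 5↦10, 6↦10, 7↦7, 8↦6, 9↦1, 10↦8]  zeros at y ∈ ∅
  x = 3: [0↦0, 1↦1, 2↦5, 3↦6, 4↦9, 5↦8, 6↦8, 7↦3, 8↦9, 9↦9, 10↦8]  zeros at y ∈ {0}
  x = 4: [0↦5, 1↦1, 2↦9, 3↦1, 4↦4, 5↦1, 6↦8, 7↦8, 8↦6, 9↦7, 10↦5]  zeros at y ∈ ∅
  x = 5: [0↦3, 1↦1, 2↦9, 3↦10, 4↦9, 5↦0, 6↦10, 7↦0, 8↦8, 9↦6, 10↦10]  zeros at y ∈ {5, 7}
  x = 6: [0↦5, 1↦1, 2↦5, 3↦0, 4↦2, 5↦5, 6↦3, 7↦1, 8↦4, 9↦6, 10↦1]  zeros at y ∈ {3}
  x = 7: [0↦0, 1↦1, 2↦8, 3↦4, 4↦5, 5↦5, 6↦9, 7↦0, 8↦5, 9↦7, 10↦0]  zeros at y ∈ {0, 7, 10}
  x = 8: [0↦10, 1↦1, 2↦7, 3↦0, 4↦7, 5↦0, 6↦6, 7↦8, 8↦0, 9↦9, 10↦7]  zeros at y ∈ {3, 5, 8}
  x = 9: [0↦2, 1↦1, 2↦2, 3↦10, 4↦8, 5↦1, 6↦5, 7↦3, 8↦0, 9↦1, 10↦0]  zeros at y ∈ {8, 10}
  x = 10: [0↦9, 1↦1, 2↦4, 3↦1, 4↦8, 5↦8, 6↦6, 7↦7, 8↦5, 9↦5, 10↦1]  zeros at y ∈ ∅
Collecting zeros: affine points = {(3, 0), (5, 5), (5, 7), (6, 3), (7, 0), (7, 7), (7, 10), (8, 3), (8, 5), (8, 8), (9, 8), (9, 10)}.
Total count |C(F_11)_aff| = 12.


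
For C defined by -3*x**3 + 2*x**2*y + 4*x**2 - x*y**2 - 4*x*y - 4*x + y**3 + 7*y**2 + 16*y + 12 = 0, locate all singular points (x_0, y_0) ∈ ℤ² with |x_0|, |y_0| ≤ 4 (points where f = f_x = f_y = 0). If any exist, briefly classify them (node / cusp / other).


Singular points: {(0, -2)}; classification: cusp.

Compute partial derivatives:
  f_x = -9*x**2 + 4*x*y + 8*x - y**2 - 4*y - 4.
  f_y = 2*x**2 - 2*x*y - 4*x + 3*y**2 + 14*y + 16.
Scan x_0 ∈ {−4, ..., 4}. For each x_0, f_y(x_0, y) is a polynomial in y; find its integer roots y ∈ {−4, ..., 4}, then test f_x and f at those candidates.
  x = -4: f_y(-4, y) = 3*y**2 + 22*y + 64; no integer root y with |y| ≤ 4.
  x = -3: f_y(-3, y) = 3*y**2 + 20*y + 46; no integer root y with |y| ≤ 4.
  x = -2: f_y(-2, y) = 3*y**2 + 18*y + 32; no integer root y with |y| ≤ 4.
  x = -1: f_y(-1, y) = 3*y**2 + 16*y + 22; no integer root y with |y| ≤ 4.
  x = 0: f_y(0, y) = 3*y**2 + 14*y + 16; vanishes at y ∈ {-2}. (0, -2): f_x = 0, f = 0 — SINGULAR.
  x = 1: f_y(1, y) = 3*y**2 + 12*y + 14; no integer root y with |y| ≤ 4.
  x = 2: f_y(2, y) = 3*y**2 + 10*y + 16; no integer root y with |y| ≤ 4.
  x = 3: f_y(3, y) = 3*y**2 + 8*y + 22; no integer root y with |y| ≤ 4.
  x = 4: f_y(4, y) = 3*y**2 + 6*y + 32; no integer root y with |y| ≤ 4.
Only singular point on the grid: (0, -2).
Classify: substitute x = 0 + u, y = -2 + v and expand: f = -3*u**3 + 2*u**2*v - u*v**2 + v**3 + v**2.
No constant or linear terms (consistent with a singular point). Quadratic part: v**2. Cubic part: -3*u**3 + 2*u**2*v - u*v**2 + v**3.
The quadratic part v**2 is a perfect square, so there is a single (double) tangent line v = 0, i.e. y = -2. Restricting the cubic part to that line (v = 0) leaves -3*u**3 ≠ 0, so f is not divisible by v and the branch is v² ≈ 3*u**3 to lowest order — this is a cusp.
Classification: cusp.


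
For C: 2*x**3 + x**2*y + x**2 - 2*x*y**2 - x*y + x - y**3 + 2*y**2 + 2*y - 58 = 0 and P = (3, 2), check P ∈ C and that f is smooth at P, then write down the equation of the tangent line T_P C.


Tangent line at P: 63*x - 20*y - 149 = 0.

Step 1: f(3, 2) = 0, so P lies on C.
Step 2: partial derivatives
  f_x(x, y) = 6*x**2 + 2*x*y + 2*x - 2*y**2 - y + 1, f_y(x, y) = x**2 - 4*x*y - x - 3*y**2 + 4*y + 2.
  f_x(P) = 63, f_y(P) = -20 (gradient nonzero, so P is smooth).
Step 3: tangent line at P: 63·(x − 3) + -20·(y − 2) = 0.
Expanding: 63*x - 20*y - 149 = 0.


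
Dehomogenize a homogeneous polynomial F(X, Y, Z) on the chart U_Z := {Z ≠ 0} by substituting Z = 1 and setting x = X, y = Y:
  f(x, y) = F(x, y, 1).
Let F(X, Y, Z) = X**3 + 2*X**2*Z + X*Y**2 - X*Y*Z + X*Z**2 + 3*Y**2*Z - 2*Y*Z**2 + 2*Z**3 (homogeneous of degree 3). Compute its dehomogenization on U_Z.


f(x, y) = x**3 + 2*x**2 + x*y**2 - x*y + x + 3*y**2 - 2*y + 2

On U_Z we set Z = 1. Each monomial c·X^i·Y^j·Z^k in F becomes c·x^i·y^j·1^k = c·x^i·y^j.
Substituting Z = 1: F(X, Y, 1) = x**3 + 2*x**2 + x*y**2 - x*y + x + 3*y**2 - 2*y + 2.
Note: deg(f) ≤ deg(F) = 3; strict inequality happens when F is divisible by Z (lost terms).


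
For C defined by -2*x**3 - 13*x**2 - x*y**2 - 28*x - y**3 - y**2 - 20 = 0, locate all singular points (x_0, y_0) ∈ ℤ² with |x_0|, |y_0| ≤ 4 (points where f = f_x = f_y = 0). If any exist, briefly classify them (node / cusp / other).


Singular points: {(-2, 0)}; classification: node.

Compute partial derivatives:
  f_x = -6*x**2 - 26*x - y**2 - 28.
  f_y = -2*x*y - 3*y**2 - 2*y.
Scan x_0 ∈ {−4, ..., 4}. For each x_0, f_y(x_0, y) is a polynomial in y; find its integer roots y ∈ {−4, ..., 4}, then test f_x and f at those candidates.
  x = -4: f_y(-4, y) = -3*y**2 + 6*y; vanishes at y ∈ {0, 2}. (-4, 0): f_x = -20 ≠ 0; (-4, 2): f_x = -24 ≠ 0.
  x = -3: f_y(-3, y) = -3*y**2 + 4*y; vanishes at y ∈ {0}. (-3, 0): f_x = -4 ≠ 0.
  x = -2: f_y(-2, y) = -3*y**2 + 2*y; vanishes at y ∈ {0}. (-2, 0): f_x = 0, f = 0 — SINGULAR.
  x = -1: f_y(-1, y) = -3*y**2; vanishes at y ∈ {0}. (-1, 0): f_x = -8 ≠ 0.
  x = 0: f_y(0, y) = -3*y**2 - 2*y; vanishes at y ∈ {0}. (0, 0): f_x = -28 ≠ 0.
  x = 1: f_y(1, y) = -3*y**2 - 4*y; vanishes at y ∈ {0}. (1, 0): f_x = -60 ≠ 0.
  x = 2: f_y(2, y) = -3*y**2 - 6*y; vanishes at y ∈ {-2, 0}. (2, -2): f_x = -108 ≠ 0; (2, 0): f_x = -104 ≠ 0.
  x = 3: f_y(3, y) = -3*y**2 - 8*y; vanishes at y ∈ {0}. (3, 0): f_x = -160 ≠ 0.
  x = 4: f_y(4, y) = -3*y**2 - 10*y; vanishes at y ∈ {0}. (4, 0): f_x = -228 ≠ 0.
Only singular point on the grid: (-2, 0).
Classify: substitute x = -2 + u, y = 0 + v and expand: f = -2*u**3 - u**2 - u*v**2 - v**3 + v**2.
No constant or linear terms (consistent with a singular point). Quadratic part: -u**2 + v**2. Cubic part: -2*u**3 - u*v**2 - v**3.
The quadratic part v**2 - u**2 = (v − u)(v + u) splits into two distinct linear factors, so there are two distinct tangent lines y − 0 = ±(x − -2) — this is a node (ordinary double point).
Classification: node.


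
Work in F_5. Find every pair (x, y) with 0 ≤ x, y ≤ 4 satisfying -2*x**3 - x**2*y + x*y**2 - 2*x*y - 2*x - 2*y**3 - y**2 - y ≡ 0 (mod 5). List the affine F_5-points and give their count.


Affine F_5-points: {(0, 0), (1, 1), (1, 3), (2, 0), (2, 1), (2, 2), (3, 0), (3, 2), (3, 4), (4, 1), (4, 2)}; count = 11.

For each of the 25 pairs (x, y) ∈ F_5², evaluate f(x, y) mod 5. Record the zeros.
  x = 0: [0↦0, 1↦1, 2↦3, 3↦4, 4↦2]  zeros at y ∈ {0}
  x = 1: [0↦1, 1↦0, 2↦2, 3↦0, 4↦2]  zeros at y ∈ {1, 3}
  x = 2: [0↦0, 1↦0, 2↦0, 3↦3, 4↦2]  zeros at y ∈ {0, 1, 2}
  x = 3: [0↦0, 1↦4, 2↦0, 3↦1, 4↦0]  zeros at y ∈ {0, 2, 4}
  x = 4: [0↦4, 1↦0, 2↦0, 3↦2, 4↦4]  zeros at y ∈ {1, 2}
Collecting zeros: affine points = {(0, 0), (1, 1), (1, 3), (2, 0), (2, 1), (2, 2), (3, 0), (3, 2), (3, 4), (4, 1), (4, 2)}.
Total count |C(F_5)_aff| = 11.


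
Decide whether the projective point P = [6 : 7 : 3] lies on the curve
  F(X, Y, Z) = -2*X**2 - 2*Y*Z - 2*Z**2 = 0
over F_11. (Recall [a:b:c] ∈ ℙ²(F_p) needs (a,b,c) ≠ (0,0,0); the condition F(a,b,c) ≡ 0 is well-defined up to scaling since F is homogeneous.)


F(6,7,3) ≡ 0 (mod 11); P is on the curve.

Evaluate F(6, 7, 3) term-by-term (mod 11).
  -2*X**2 ↦ -2·36·1·1 = -72
  -2*Y*Z ↦ -2·1·7·3 = -42
  -2*Z**2 ↦ -2·1·1·9 = -18
Sum: F(6, 7, 3) = (-72) + (-42) + (-18) = -132.
Reducing mod 11: -132 ≡ 0 (mod 11).
Since F(a, b, c) ≡ 0 (mod 11), P lies on the curve.


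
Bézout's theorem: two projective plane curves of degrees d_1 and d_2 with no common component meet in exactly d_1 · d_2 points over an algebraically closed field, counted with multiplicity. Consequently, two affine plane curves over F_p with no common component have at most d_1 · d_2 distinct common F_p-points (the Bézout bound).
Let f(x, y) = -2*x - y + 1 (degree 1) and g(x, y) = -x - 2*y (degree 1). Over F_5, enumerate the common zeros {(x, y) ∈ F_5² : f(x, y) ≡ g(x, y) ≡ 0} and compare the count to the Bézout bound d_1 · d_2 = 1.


Common zeros: {(4, 3)}; count = 1; Bézout bound = 1.

deg(f) = 1, deg(g) = 1, so Bézout bound = 1.
Scan x ∈ F_5. For each x, list the y ∈ F_5 with f(x, y) ≡ 0 and those with g(x, y) ≡ 0 (mod 5); the common zeros in that column are the intersection.
  x = 0: f ≡ 0 at y ∈ {1}; g ≡ 0 at y ∈ {0}; common: ∅.
  x = 1: f ≡ 0 at y ∈ {4}; g ≡ 0 at y ∈ {2}; common: ∅.
  x = 2: f ≡ 0 at y ∈ {2}; g ≡ 0 at y ∈ {4}; common: ∅.
  x = 3: f ≡ 0 at y ∈ {0}; g ≡ 0 at y ∈ {1}; common: ∅.
  x = 4: f ≡ 0 at y ∈ {3}; g ≡ 0 at y ∈ {3}; common: {3}.
Collecting: common zeros = {(4, 3)}, so the count is 1.
Comparison with the Bézout bound: 1 ≤ 1 = deg(f)·deg(g), as expected for curves with no common component (the bound is attained).


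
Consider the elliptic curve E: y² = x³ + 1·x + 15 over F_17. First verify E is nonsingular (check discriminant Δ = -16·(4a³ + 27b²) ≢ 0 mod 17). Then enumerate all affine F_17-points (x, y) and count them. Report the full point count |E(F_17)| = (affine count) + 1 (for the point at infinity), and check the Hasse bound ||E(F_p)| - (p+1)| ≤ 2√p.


Affine points = {(0, 7), (0, 10), (1, 0), (2, 5), (2, 12), (4, 7), (4, 10), (5, 3), (5, 14), (6, 4), (6, 13), (7, 5), (7, 12), (8, 5), (8, 12), (12, 2), (12, 15), (13, 7), (13, 10), (14, 6), (14, 11), (16, 8), (16, 9)}; affine count = 23; |E(F_17)| = 24.

Discriminant check: Δ ∝ 4a³ + 27b² = 4·1³ + 27·15² = 4·1 + 27·225 ≡ 10 (mod 17). Nonzero ⇒ E is nonsingular.
For each x ∈ F_17, compute rhs = x³ + 1·x + 15 mod 17, then count y ∈ F_17 with y² ≡ rhs.
  x = 0: rhs = 15, matching y values: 7, 10 (2 points).
  x = 1: rhs = 0, matching y values: 0 (1 points).
  x = 2: rhs = 8, matching y values: 5, 12 (2 points).
  x = 3: rhs = 11, matching y values: none (0 points).
  x = 4: rhs = 15, matching y values: 7, 10 (2 points).
  x = 5: rhs = 9, matching y values: 3, 14 (2 points).
  x = 6: rhs = 16, matching y values: 4, 13 (2 points).
  x = 7: rhs = 8, matching y values: 5, 12 (2 points).
  x = 8: rhs = 8, matching y values: 5, 12 (2 points).
  x = 9: rhs = 5, matching y values: none (0 points).
  x = 10: rhs = 5, matching y values: none (0 points).
  x = 11: rhs = 14, matching y values: none (0 points).
  x = 12: rhs = 4, matching y values: 2, 15 (2 points).
  x = 13: rhs = 15, matching y values: 7, 10 (2 points).
  x = 14: rhs = 2, matching y values: 6, 11 (2 points).
  x = 15: rhs = 5, matching y values: none (0 points).
  x = 16: rhs = 13, matching y values: 8, 9 (2 points).
Total affine count: 23.
Full point count |E(F_17)| = 23 + 1 = 24.
Hasse bound: |24 − (17+1)| = |6| = 6 ≤ 2√17 ≈ 8.2462 ✓.


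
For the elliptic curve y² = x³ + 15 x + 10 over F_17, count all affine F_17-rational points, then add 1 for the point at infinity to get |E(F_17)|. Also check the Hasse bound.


Affine points = {(1, 3), (1, 14), (4, 7), (4, 10), (7, 4), (7, 13), (8, 8), (8, 9), (10, 2), (10, 15)}; affine count = 10; |E(F_17)| = 11.

Discriminant check: Δ ∝ 4a³ + 27b² = 4·15³ + 27·10² = 4·3375 + 27·100 ≡ 16 (mod 17). Nonzero ⇒ E is nonsingular.
For each x ∈ F_17, compute rhs = x³ + 15·x + 10 mod 17, then count y ∈ F_17 with y² ≡ rhs.
  x = 0: rhs = 10, matching y values: none (0 points).
  x = 1: rhs = 9, matching y values: 3, 14 (2 points).
  x = 2: rhs = 14, matching y values: none (0 points).
  x = 3: rhs = 14, matching y values: none (0 points).
  x = 4: rhs = 15, matching y values: 7, 10 (2 points).
  x = 5: rhs = 6, matching y values: none (0 points).
  x = 6: rhs = 10, matching y values: none (0 points).
  x = 7: rhs = 16, matching y values: 4, 13 (2 points).
  x = 8: rhs = 13, matching y values: 8, 9 (2 points).
  x = 9: rhs = 7, matching y values: none (0 points).
  x = 10: rhs = 4, matching y values: 2, 15 (2 points).
  x = 11: rhs = 10, matching y values: none (0 points).
  x = 12: rhs = 14, matching y values: none (0 points).
  x = 13: rhs = 5, matching y values: none (0 points).
  x = 14: rhs = 6, matching y values: none (0 points).
  x = 15: rhs = 6, matching y values: none (0 points).
  x = 16: rhs = 11, matching y values: none (0 points).
Total affine count: 10.
Full point count |E(F_17)| = 10 + 1 = 11.
Hasse bound: |11 − (17+1)| = |-7| = 7 ≤ 2√17 ≈ 8.2462 ✓.


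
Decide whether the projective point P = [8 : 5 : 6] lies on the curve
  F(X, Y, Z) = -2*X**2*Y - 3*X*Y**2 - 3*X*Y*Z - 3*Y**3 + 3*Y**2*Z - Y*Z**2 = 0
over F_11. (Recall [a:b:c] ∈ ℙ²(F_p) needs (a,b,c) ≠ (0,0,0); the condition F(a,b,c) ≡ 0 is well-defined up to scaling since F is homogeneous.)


F(8,5,6) ≡ 3 (mod 11); P is NOT on the curve.

Evaluate F(8, 5, 6) term-by-term (mod 11).
  -2*X**2*Y ↦ -2·64·5·1 = -640
  -3*X*Y**2 ↦ -3·8·25·1 = -600
  -3*X*Y*Z ↦ -3·8·5·6 = -720
  -3*Y**3 ↦ -3·1·125·1 = -375
  3*Y**2*Z ↦ 3·1·25·6 = 450
  -Y*Z**2 ↦ -1·1·5·36 = -180
Sum: F(8, 5, 6) = (-640) + (-600) + (-720) + (-375) + (450) + (-180) = -2065.
Reducing mod 11: -2065 ≡ 3 (mod 11).
Since F(a, b, c) ≡ 3 ≠ 0 (mod 11), P does NOT lie on the curve.


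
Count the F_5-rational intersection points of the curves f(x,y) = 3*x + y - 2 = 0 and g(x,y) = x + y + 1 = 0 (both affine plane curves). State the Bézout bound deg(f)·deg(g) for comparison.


Common zeros: {(4, 0)}; count = 1; Bézout bound = 1.

deg(f) = 1, deg(g) = 1, so Bézout bound = 1.
Scan x ∈ F_5. For each x, list the y ∈ F_5 with f(x, y) ≡ 0 and those with g(x, y) ≡ 0 (mod 5); the common zeros in that column are the intersection.
  x = 0: f ≡ 0 at y ∈ {2}; g ≡ 0 at y ∈ {4}; common: ∅.
  x = 1: f ≡ 0 at y ∈ {4}; g ≡ 0 at y ∈ {3}; common: ∅.
  x = 2: f ≡ 0 at y ∈ {1}; g ≡ 0 at y ∈ {2}; common: ∅.
  x = 3: f ≡ 0 at y ∈ {3}; g ≡ 0 at y ∈ {1}; common: ∅.
  x = 4: f ≡ 0 at y ∈ {0}; g ≡ 0 at y ∈ {0}; common: {0}.
Collecting: common zeros = {(4, 0)}, so the count is 1.
Comparison with the Bézout bound: 1 ≤ 1 = deg(f)·deg(g), as expected for curves with no common component (the bound is attained).


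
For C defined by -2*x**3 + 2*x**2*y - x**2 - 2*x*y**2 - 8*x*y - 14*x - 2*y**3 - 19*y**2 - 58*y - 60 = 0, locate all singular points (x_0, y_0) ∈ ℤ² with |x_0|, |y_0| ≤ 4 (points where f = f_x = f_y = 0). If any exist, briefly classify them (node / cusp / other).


Singular points: {(-1, -3)}; classification: node.

Compute partial derivatives:
  f_x = -6*x**2 + 4*x*y - 2*x - 2*y**2 - 8*y - 14.
  f_y = 2*x**2 - 4*x*y - 8*x - 6*y**2 - 38*y - 58.
Scan x_0 ∈ {−4, ..., 4}. For each x_0, f_y(x_0, y) is a polynomial in y; find its integer roots y ∈ {−4, ..., 4}, then test f_x and f at those candidates.
  x = -4: f_y(-4, y) = -6*y**2 - 22*y + 6; no integer root y with |y| ≤ 4.
  x = -3: f_y(-3, y) = -6*y**2 - 26*y - 16; no integer root y with |y| ≤ 4.
  x = -2: f_y(-2, y) = -6*y**2 - 30*y - 34; no integer root y with |y| ≤ 4.
  x = -1: f_y(-1, y) = -6*y**2 - 34*y - 48; vanishes at y ∈ {-3}. (-1, -3): f_x = 0, f = 0 — SINGULAR.
  x = 0: f_y(0, y) = -6*y**2 - 38*y - 58; no integer root y with |y| ≤ 4.
  x = 1: f_y(1, y) = -6*y**2 - 42*y - 64; no integer root y with |y| ≤ 4.
  x = 2: f_y(2, y) = -6*y**2 - 46*y - 66; no integer root y with |y| ≤ 4.
  x = 3: f_y(3, y) = -6*y**2 - 50*y - 64; no integer root y with |y| ≤ 4.
  x = 4: f_y(4, y) = -6*y**2 - 54*y - 58; no integer root y with |y| ≤ 4.
Only singular point on the grid: (-1, -3).
Classify: substitute x = -1 + u, y = -3 + v and expand: f = -2*u**3 + 2*u**2*v - u**2 - 2*u*v**2 - 2*v**3 + v**2.
No constant or linear terms (consistent with a singular point). Quadratic part: -u**2 + v**2. Cubic part: -2*u**3 + 2*u**2*v - 2*u*v**2 - 2*v**3.
The quadratic part v**2 - u**2 = (v − u)(v + u) splits into two distinct linear factors, so there are two distinct tangent lines y − -3 = ±(x − -1) — this is a node (ordinary double point).
Classification: node.


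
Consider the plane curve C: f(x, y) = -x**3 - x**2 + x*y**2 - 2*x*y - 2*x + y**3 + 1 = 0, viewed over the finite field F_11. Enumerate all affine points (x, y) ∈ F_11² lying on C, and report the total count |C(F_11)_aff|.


Affine F_11-points: {(0, 10), (3, 2), (3, 7), (3, 10), (4, 7), (5, 4), (7, 10), (8, 2), (10, 2)}; count = 9.

For each of the 121 pairs (x, y) ∈ F_11², evaluate f(x, y) mod 11. Record the zeros.
  x = 0: [0↦1, 1↦2, 2↦9, 3↦6, 4↦10, 5↦5, 6↦8, 7↦3, 8↦7, 9↦4, 10↦0]  zeros at y ∈ {10}
  x = 1: [0↦8, 1↦8, 2↦5, 3↦5, 4↦3, 5↦5, 6↦6, 7↦1, 8↦7, 9↦8, 10↦10]  zeros at y ∈ ∅
  x = 2: [0↦7, 1↦6, 2↦4, 3↦7, 4↦10, 5↦8, 6↦7, 7↦2, 8↦10, 9↦4, 10↦1]  zeros at y ∈ ∅
  x = 3: [0↦3, 1↦1, 2↦0, 3↦6, 4↦3, 5↦8, 6↦5, 7↦0, 8↦10, 9↦8, 10↦0]  zeros at y ∈ {2, 7, 10}
  x = 4: [0↦1, 1↦9, 2↦9, 3↦7, 4↦9, 5↦10, 6↦5, 7↦0, 8↦1, 9↦3, 10↦1]  zeros at y ∈ {7}
  x = 5: [0↦6, 1↦2, 2↦3, 3↦4, 4↦0, 5↦8, 6↦1, 7↦7, 8↦10, 9↦5, 10↦9]  zeros at y ∈ {4}
  x = 6: [0↦1, 1↦7, 2↦9, 3↦2, 4↦3, 5↦7, 6↦9, 7↦4, 8↦9, 9↦8, 10↦7]  zeros at y ∈ ∅
  x = 7: [0↦2, 1↦7, 2↦10, 3↦6, 4↦1, 5↦1, 6↦1, 7↦7, 8↦3, 9↦6, 10↦0]  zeros at y ∈ {10}
  x = 8: [0↦3, 1↦7, 2↦0, 3↦10, 4↦10, 5↦6, 6↦4, 7↦10, 8↦8, 9↦4, 10↦4]  zeros at y ∈ {2}
  x = 9: [0↦9, 1↦1, 2↦6, 3↦8, 4↦2, 5↦5, 6↦1, 7↦7, 8↦7, 9↦7, 10↦2]  zeros at y ∈ ∅
  x = 10: [0↦3, 1↦5, 2↦0, 3↦5, 4↦4, 5↦3, 6↦8, 7↦3, 8↦5, 9↦9, 10↦10]  zeros at y ∈ {2}
Collecting zeros: affine points = {(0, 10), (3, 2), (3, 7), (3, 10), (4, 7), (5, 4), (7, 10), (8, 2), (10, 2)}.
Total count |C(F_11)_aff| = 9.


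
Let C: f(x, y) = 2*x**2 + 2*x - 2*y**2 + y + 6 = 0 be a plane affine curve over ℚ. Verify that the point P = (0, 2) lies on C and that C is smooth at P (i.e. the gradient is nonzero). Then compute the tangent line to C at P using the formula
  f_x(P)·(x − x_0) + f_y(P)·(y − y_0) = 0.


Tangent line at P: 2*x - 7*y + 14 = 0.

Step 1: f(0, 2) = 0, so P lies on C.
Step 2: partial derivatives
  f_x(x, y) = 4*x + 2, f_y(x, y) = 1 - 4*y.
  f_x(P) = 2, f_y(P) = -7 (gradient nonzero, so P is smooth).
Step 3: tangent line at P: 2·(x − 0) + -7·(y − 2) = 0.
Expanding: 2*x - 7*y + 14 = 0.


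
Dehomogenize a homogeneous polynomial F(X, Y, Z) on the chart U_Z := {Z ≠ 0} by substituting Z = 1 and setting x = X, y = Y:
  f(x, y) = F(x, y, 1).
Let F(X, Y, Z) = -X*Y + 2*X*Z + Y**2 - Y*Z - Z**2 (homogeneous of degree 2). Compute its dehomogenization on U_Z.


f(x, y) = -x*y + 2*x + y**2 - y - 1

On U_Z we set Z = 1. Each monomial c·X^i·Y^j·Z^k in F becomes c·x^i·y^j·1^k = c·x^i·y^j.
Substituting Z = 1: F(X, Y, 1) = -x*y + 2*x + y**2 - y - 1.
Note: deg(f) ≤ deg(F) = 2; strict inequality happens when F is divisible by Z (lost terms).


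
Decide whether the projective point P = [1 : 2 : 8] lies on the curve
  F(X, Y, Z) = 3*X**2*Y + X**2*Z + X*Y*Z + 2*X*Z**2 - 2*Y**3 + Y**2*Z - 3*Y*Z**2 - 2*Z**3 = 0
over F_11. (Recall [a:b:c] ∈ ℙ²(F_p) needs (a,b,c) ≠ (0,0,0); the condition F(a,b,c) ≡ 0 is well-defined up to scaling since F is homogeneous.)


F(1,2,8) ≡ 9 (mod 11); P is NOT on the curve.

Evaluate F(1, 2, 8) term-by-term (mod 11).
  3*X**2*Y ↦ 3·1·2·1 = 6
  X**2*Z ↦ 1·1·1·8 = 8
  X*Y*Z ↦ 1·1·2·8 = 16
  2*X*Z**2 ↦ 2·1·1·64 = 128
  -2*Y**3 ↦ -2·1·8·1 = -16
  Y**2*Z ↦ 1·1·4·8 = 32
  -3*Y*Z**2 ↦ -3·1·2·64 = -384
  -2*Z**3 ↦ -2·1·1·512 = -1024
Sum: F(1, 2, 8) = (6) + (8) + (16) + (128) + (-16) + (32) + (-384) + (-1024) = -1234.
Reducing mod 11: -1234 ≡ 9 (mod 11).
Since F(a, b, c) ≡ 9 ≠ 0 (mod 11), P does NOT lie on the curve.


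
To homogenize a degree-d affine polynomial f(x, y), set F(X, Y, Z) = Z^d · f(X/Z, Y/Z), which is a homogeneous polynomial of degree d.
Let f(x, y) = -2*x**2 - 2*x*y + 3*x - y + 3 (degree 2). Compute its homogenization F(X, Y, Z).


F(X, Y, Z) = -2*X**2 - 2*X*Y + 3*X*Z - Y*Z + 3*Z**2

deg(f) = 2.
Substitute x = X/Z, y = Y/Z into f, then multiply by Z^2.
  monomial -2·x^2·y^0 ↦ -2·X^2·Y^0·Z^0.
  monomial -2·x^1·y^1 ↦ -2·X^1·Y^1·Z^0.
  monomial 3·x^1·y^0 ↦ 3·X^1·Y^0·Z^1.
  monomial -1·x^0·y^1 ↦ -1·X^0·Y^1·Z^1.
  monomial 3·x^0·y^0 ↦ 3·X^0·Y^0·Z^2.
Collecting: F(X, Y, Z) = -2*X**2 - 2*X*Y + 3*X*Z - Y*Z + 3*Z**2.


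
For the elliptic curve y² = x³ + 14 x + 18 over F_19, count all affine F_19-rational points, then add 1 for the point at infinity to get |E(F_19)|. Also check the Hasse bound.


Affine points = {(2, 4), (2, 15), (3, 7), (3, 12), (4, 9), (4, 10), (5, 2), (5, 17), (16, 5), (16, 14), (17, 1), (17, 18)}; affine count = 12; |E(F_19)| = 13.

Discriminant check: Δ ∝ 4a³ + 27b² = 4·14³ + 27·18² = 4·2744 + 27·324 ≡ 2 (mod 19). Nonzero ⇒ E is nonsingular.
For each x ∈ F_19, compute rhs = x³ + 14·x + 18 mod 19, then count y ∈ F_19 with y² ≡ rhs.
  x = 0: rhs = 18, matching y values: none (0 points).
  x = 1: rhs = 14, matching y values: none (0 points).
  x = 2: rhs = 16, matching y values: 4, 15 (2 points).
  x = 3: rhs = 11, matching y values: 7, 12 (2 points).
  x = 4: rhs = 5, matching y values: 9, 10 (2 points).
  x = 5: rhs = 4, matching y values: 2, 17 (2 points).
  x = 6: rhs = 14, matching y values: none (0 points).
  x = 7: rhs = 3, matching y values: none (0 points).
  x = 8: rhs = 15, matching y values: none (0 points).
  x = 9: rhs = 18, matching y values: none (0 points).
  x = 10: rhs = 18, matching y values: none (0 points).
  x = 11: rhs = 2, matching y values: none (0 points).
  x = 12: rhs = 14, matching y values: none (0 points).
  x = 13: rhs = 3, matching y values: none (0 points).
  x = 14: rhs = 13, matching y values: none (0 points).
  x = 15: rhs = 12, matching y values: none (0 points).
  x = 16: rhs = 6, matching y values: 5, 14 (2 points).
  x = 17: rhs = 1, matching y values: 1, 18 (2 points).
  x = 18: rhs = 3, matching y values: none (0 points).
Total affine count: 12.
Full point count |E(F_19)| = 12 + 1 = 13.
Hasse bound: |13 − (19+1)| = |-7| = 7 ≤ 2√19 ≈ 8.7178 ✓.


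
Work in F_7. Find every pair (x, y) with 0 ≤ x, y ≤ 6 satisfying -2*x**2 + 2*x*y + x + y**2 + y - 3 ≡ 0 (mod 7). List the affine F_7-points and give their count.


Affine F_7-points: {(1, 1), (1, 3), (3, 2), (3, 5), (4, 1), (4, 4), (6, 3), (6, 5)}; count = 8.

For each of the 49 pairs (x, y) ∈ F_7², evaluate f(x, y) mod 7. Record the zeros.
  x = 0: [0↦4, 1↦6, 2↦3, 3↦2, 4↦3, 5↦6, 6↦4]  zeros at y ∈ ∅
  x = 1: [0↦3, 1↦0, 2↦6, 3↦0, 4↦3, 5↦1, 6↦1]  zeros at y ∈ {1, 3}
  x = 2: [0↦5, 1↦4, 2↦5, 3↦1, 4↦6, 5↦6, 6↦1]  zeros at y ∈ ∅
  x = 3: [0↦3, 1↦4, 2↦0, 3↦5, 4↦5, 5↦0, 6↦4]  zeros at y ∈ {2, 5}
  x = 4: [0↦4, 1↦0, 2↦5, 3↦5, 4↦0, 5↦4, 6↦3]  zeros at y ∈ {1, 4}
  x = 5: [0↦1, 1↦6, 2↦6, 3↦1, 4↦5, 5↦4, 6↦5]  zeros at y ∈ ∅
  x = 6: [0↦1, 1↦1, 2↦3, 3↦0, 4↦6, 5↦0, 6↦3]  zeros at y ∈ {3, 5}
Collecting zeros: affine points = {(1, 1), (1, 3), (3, 2), (3, 5), (4, 1), (4, 4), (6, 3), (6, 5)}.
Total count |C(F_7)_aff| = 8.


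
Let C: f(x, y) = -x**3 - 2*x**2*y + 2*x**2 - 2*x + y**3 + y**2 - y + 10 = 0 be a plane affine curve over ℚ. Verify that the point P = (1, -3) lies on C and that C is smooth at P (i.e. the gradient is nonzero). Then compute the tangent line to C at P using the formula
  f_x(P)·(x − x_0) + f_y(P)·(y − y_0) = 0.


Tangent line at P: 11*x + 18*y + 43 = 0.

Step 1: f(1, -3) = 0, so P lies on C.
Step 2: partial derivatives
  f_x(x, y) = -3*x**2 - 4*x*y + 4*x - 2, f_y(x, y) = -2*x**2 + 3*y**2 + 2*y - 1.
  f_x(P) = 11, f_y(P) = 18 (gradient nonzero, so P is smooth).
Step 3: tangent line at P: 11·(x − 1) + 18·(y − -3) = 0.
Expanding: 11*x + 18*y + 43 = 0.


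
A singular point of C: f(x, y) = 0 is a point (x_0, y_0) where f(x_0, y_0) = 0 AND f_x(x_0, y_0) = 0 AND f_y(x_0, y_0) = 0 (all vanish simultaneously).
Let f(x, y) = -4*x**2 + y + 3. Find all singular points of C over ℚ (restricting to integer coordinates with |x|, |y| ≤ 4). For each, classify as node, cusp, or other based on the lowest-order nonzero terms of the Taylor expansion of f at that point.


No singular points in the scanned grid; C is smooth there.

Compute partial derivatives:
  f_x = -8*x.
  f_y = 1.
f_y = 1 is a nonzero constant, so f_y never vanishes: no point (x, y) can satisfy f = f_x = f_y = 0. In particular no (x, y) ∈ {−4, ..., 4}² is singular; the curve is smooth.


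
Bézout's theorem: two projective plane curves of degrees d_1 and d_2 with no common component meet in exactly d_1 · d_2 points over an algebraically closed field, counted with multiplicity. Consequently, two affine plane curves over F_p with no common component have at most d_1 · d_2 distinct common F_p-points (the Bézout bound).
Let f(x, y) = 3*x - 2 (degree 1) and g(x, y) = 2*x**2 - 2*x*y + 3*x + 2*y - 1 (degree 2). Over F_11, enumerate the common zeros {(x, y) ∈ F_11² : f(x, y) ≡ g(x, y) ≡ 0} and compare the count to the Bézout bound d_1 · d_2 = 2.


Common zeros: {(8, 10)}; count = 1; Bézout bound = 2.

deg(f) = 1, deg(g) = 2, so Bézout bound = 2.
Scan x ∈ F_11. For each x, list the y ∈ F_11 with f(x, y) ≡ 0 and those with g(x, y) ≡ 0 (mod 11); the common zeros in that column are the intersection.
  x = 0: f ≡ 0 at y ∈ ∅; g ≡ 0 at y ∈ {6}; common: ∅.
  x = 1: f ≡ 0 at y ∈ ∅; g ≡ 0 at y ∈ ∅; common: ∅.
  x = 2: f ≡ 0 at y ∈ ∅; g ≡ 0 at y ∈ {1}; common: ∅.
  x = 3: f ≡ 0 at y ∈ ∅; g ≡ 0 at y ∈ {1}; common: ∅.
  x = 4: f ≡ 0 at y ∈ ∅; g ≡ 0 at y ∈ {9}; common: ∅.
  x = 5: f ≡ 0 at y ∈ ∅; g ≡ 0 at y ∈ {8}; common: ∅.
  x = 6: f ≡ 0 at y ∈ ∅; g ≡ 0 at y ∈ {10}; common: ∅.
  x = 7: f ≡ 0 at y ∈ ∅; g ≡ 0 at y ∈ {8}; common: ∅.
  x = 8: f ≡ 0 at y ∈ {0, 1, 2, 3, 4, 5, 6, 7, 8, 9, 10}; g ≡ 0 at y ∈ {10}; common: {10}.
  x = 9: f ≡ 0 at y ∈ ∅; g ≡ 0 at y ∈ {9}; common: ∅.
  x = 10: f ≡ 0 at y ∈ ∅; g ≡ 0 at y ∈ {6}; common: ∅.
Collecting: common zeros = {(8, 10)}, so the count is 1.
Comparison with the Bézout bound: 1 ≤ 2 = deg(f)·deg(g), as expected for curves with no common component (the affine F_11-count falls short of the bound because intersections may lie at infinity, over extension fields, or carry multiplicity).
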